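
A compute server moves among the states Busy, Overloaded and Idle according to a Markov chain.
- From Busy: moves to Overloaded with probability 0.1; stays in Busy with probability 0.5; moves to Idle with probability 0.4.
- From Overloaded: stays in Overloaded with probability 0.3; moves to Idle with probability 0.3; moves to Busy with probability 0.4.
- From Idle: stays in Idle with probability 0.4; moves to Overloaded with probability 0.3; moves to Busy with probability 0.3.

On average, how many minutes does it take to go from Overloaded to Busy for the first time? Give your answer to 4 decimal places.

Let t(s) be the expected number of minutes to first reach Busy from state s, with t(Busy) = 0. Conditioning on the first minute:
t(Overloaded) = 1 + 0.3·t(Overloaded) + 0.3·t(Idle)
t(Idle) = 1 + 0.3·t(Overloaded) + 0.4·t(Idle)
Solving: t(Overloaded) = 2.7273, t(Idle) = 3.0303.
Expected minutes from Overloaded to Busy: 2.7273.

2.7273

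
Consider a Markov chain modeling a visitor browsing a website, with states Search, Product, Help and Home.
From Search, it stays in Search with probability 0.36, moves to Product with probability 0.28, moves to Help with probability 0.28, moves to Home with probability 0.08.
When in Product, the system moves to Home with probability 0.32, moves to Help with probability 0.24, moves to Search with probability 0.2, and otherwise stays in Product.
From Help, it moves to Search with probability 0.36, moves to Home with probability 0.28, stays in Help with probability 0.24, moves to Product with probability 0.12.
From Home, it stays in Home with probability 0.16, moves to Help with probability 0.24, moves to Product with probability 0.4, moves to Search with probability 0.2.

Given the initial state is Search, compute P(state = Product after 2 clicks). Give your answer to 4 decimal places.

0.2336

Propagate the distribution vector 2 clicks from Search.
After 0 clicks: (1.0000, 0.0000, 0.0000, 0.0000)
After 1 click: (0.3600, 0.2800, 0.2800, 0.0800)
After 2 clicks: (0.3024, 0.2336, 0.2544, 0.2096)
P(in Product after 2 clicks) = 0.2336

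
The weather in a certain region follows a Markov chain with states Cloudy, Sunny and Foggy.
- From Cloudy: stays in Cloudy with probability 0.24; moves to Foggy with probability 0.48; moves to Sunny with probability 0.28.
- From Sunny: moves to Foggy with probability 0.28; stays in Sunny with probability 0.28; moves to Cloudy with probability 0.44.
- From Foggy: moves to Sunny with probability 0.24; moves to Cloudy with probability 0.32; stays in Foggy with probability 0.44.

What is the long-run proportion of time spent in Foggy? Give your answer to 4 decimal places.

Let the stationary distribution be π with π = πP and π_1 + π_2 + π_3 = 1.
π_1 = 0.24·π_1 + 0.44·π_2 + 0.32·π_3
π_2 = 0.28·π_1 + 0.28·π_2 + 0.24·π_3
Solving with the normalization constraint gives π = (0.3256, 0.2636, 0.4109).
So the stationary probability of Foggy is 0.4109.

0.4109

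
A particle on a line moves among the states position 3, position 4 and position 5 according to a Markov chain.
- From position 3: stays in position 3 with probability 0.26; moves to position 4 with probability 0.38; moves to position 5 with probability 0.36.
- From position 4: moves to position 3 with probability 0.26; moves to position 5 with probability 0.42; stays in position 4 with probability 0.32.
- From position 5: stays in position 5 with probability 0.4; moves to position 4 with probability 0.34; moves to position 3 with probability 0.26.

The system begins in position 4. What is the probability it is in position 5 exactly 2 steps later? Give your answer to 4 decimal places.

0.3960

Sum over the intermediate state after 1 step:
P = P(position 4→position 3)·P(position 3→position 5) + P(position 4→position 4)·P(position 4→position 5) + P(position 4→position 5)·P(position 5→position 5)
  = 0.26×0.36 + 0.32×0.42 + 0.42×0.4
  = 0.0936 + 0.1344 + 0.1680 = 0.3960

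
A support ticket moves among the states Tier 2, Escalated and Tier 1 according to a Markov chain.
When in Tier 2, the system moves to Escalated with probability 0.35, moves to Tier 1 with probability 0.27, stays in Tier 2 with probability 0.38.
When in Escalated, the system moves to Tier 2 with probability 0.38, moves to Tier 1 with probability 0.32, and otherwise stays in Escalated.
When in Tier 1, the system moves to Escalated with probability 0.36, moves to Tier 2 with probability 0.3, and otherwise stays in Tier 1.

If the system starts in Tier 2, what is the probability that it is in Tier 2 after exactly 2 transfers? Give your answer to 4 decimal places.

0.3584

Sum over the intermediate state after 1 transfer:
P = P(Tier 2→Tier 2)·P(Tier 2→Tier 2) + P(Tier 2→Escalated)·P(Escalated→Tier 2) + P(Tier 2→Tier 1)·P(Tier 1→Tier 2)
  = 0.38×0.38 + 0.35×0.38 + 0.27×0.3
  = 0.1444 + 0.1330 + 0.0810 = 0.3584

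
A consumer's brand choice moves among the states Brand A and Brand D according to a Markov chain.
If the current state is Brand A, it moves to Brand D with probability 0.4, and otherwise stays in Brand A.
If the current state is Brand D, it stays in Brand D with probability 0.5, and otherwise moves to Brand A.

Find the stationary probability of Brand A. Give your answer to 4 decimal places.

Let the stationary distribution be π with π = πP and π_1 + π_2 = 1.
π_1 = 0.6·π_1 + 0.5·π_2
Solving with the normalization constraint gives π = (0.5556, 0.4444).
So the stationary probability of Brand A is 0.5556.

0.5556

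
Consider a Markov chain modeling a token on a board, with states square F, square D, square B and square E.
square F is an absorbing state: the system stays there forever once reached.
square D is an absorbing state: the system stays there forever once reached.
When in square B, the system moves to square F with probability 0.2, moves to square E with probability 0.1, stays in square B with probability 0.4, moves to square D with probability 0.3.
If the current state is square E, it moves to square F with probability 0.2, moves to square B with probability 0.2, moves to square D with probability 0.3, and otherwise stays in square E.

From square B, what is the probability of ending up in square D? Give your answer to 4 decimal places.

Let h(s) be the probability of absorption at square D starting from transient state s. Then h(square D) = 1 and h(square F) = 0. By first-step analysis:
h(square B) = 0.2·0 + 0.3·1 + 0.4·h(square B) + 0.1·h(square E)
h(square E) = 0.2·0 + 0.3·1 + 0.2·h(square B) + 0.3·h(square E)
Solving: h(square B) = 0.6000, h(square E) = 0.6000.
Starting from square B, the probability is 0.6000.

0.6000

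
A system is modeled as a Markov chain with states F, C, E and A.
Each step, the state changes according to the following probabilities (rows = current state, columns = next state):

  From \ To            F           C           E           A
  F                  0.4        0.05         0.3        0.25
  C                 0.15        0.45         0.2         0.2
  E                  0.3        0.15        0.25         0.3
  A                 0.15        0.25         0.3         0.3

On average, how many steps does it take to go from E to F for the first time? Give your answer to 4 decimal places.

4.5295

Let t(s) be the expected number of steps to first reach F from state s, with t(F) = 0. Conditioning on the first step:
t(C) = 1 + 0.45·t(C) + 0.2·t(E) + 0.2·t(A)
t(E) = 1 + 0.15·t(C) + 0.25·t(E) + 0.3·t(A)
t(A) = 1 + 0.25·t(C) + 0.3·t(E) + 0.3·t(A)
Solving: t(C) = 5.3907, t(E) = 4.5295, t(A) = 5.2951.
Expected steps from E to F: 4.5295.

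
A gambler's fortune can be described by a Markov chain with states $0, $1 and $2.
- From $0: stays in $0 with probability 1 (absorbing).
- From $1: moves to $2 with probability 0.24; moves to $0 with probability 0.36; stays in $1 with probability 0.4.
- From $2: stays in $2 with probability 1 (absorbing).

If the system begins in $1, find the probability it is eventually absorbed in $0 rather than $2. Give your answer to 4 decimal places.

Let h(s) be the probability of absorption at $0 starting from transient state s. Then h($0) = 1 and h($2) = 0. By first-step analysis:
h($1) = 0.36·1 + 0.4·h($1) + 0.24·0
Solving: h($1) = 0.6000.
Starting from $1, the probability is 0.6000.

0.6000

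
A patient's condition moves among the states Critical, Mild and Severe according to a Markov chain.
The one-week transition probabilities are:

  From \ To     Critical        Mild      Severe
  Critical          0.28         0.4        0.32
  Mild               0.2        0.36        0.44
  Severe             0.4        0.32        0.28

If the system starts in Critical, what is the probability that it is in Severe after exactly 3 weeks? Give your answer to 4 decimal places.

0.3488

Propagate the distribution vector 3 weeks from Critical.
After 0 weeks: (1.0000, 0.0000, 0.0000)
After 1 week: (0.2800, 0.4000, 0.3200)
After 2 weeks: (0.2864, 0.3584, 0.3552)
After 3 weeks: (0.2940, 0.3572, 0.3488)
P(in Severe after 3 weeks) = 0.3488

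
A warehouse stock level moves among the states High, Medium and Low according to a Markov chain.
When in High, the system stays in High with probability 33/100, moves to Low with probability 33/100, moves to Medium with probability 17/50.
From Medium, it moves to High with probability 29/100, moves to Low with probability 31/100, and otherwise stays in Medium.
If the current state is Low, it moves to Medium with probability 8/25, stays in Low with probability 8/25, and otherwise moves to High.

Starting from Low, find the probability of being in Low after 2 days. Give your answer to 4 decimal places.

Sum over the intermediate state after 1 day:
P = P(Low→High)·P(High→Low) + P(Low→Medium)·P(Medium→Low) + P(Low→Low)·P(Low→Low)
  = 0.36×0.33 + 0.32×0.31 + 0.32×0.32
  = 0.1188 + 0.0992 + 0.1024 = 0.3204

0.3204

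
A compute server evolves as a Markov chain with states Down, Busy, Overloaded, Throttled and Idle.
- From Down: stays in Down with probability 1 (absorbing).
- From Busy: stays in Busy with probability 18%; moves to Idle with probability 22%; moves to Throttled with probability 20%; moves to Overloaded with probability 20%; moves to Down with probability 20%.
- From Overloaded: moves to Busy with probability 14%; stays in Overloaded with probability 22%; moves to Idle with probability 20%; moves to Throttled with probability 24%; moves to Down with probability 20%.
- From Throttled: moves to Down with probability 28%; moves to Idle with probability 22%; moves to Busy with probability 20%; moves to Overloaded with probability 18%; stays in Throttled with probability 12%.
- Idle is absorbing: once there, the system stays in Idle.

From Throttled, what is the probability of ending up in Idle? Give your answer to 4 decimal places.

0.4638

Let h(s) be the probability of absorption at Idle starting from transient state s. Then h(Idle) = 1 and h(Down) = 0. By first-step analysis:
h(Busy) = 0.2·0 + 0.18·h(Busy) + 0.2·h(Overloaded) + 0.2·h(Throttled) + 0.22·1
h(Overloaded) = 0.2·0 + 0.14·h(Busy) + 0.22·h(Overloaded) + 0.24·h(Throttled) + 0.2·1
h(Throttled) = 0.28·0 + 0.2·h(Busy) + 0.18·h(Overloaded) + 0.12·h(Throttled) + 0.22·1
Solving: h(Busy) = 0.5007, h(Overloaded) = 0.4890, h(Throttled) = 0.4638.
Starting from Throttled, the probability is 0.4638.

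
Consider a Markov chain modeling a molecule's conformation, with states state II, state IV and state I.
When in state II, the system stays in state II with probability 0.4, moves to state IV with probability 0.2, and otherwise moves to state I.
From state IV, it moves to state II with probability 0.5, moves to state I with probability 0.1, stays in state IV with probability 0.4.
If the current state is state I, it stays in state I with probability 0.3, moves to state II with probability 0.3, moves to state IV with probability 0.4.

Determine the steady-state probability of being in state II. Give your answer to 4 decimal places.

Let the stationary distribution be π with π = πP and π_1 + π_2 + π_3 = 1.
π_1 = 0.4·π_1 + 0.5·π_2 + 0.3·π_3
π_2 = 0.2·π_1 + 0.4·π_2 + 0.4·π_3
Solving with the normalization constraint gives π = (0.4043, 0.3191, 0.2766).
So the stationary probability of state II is 0.4043.

0.4043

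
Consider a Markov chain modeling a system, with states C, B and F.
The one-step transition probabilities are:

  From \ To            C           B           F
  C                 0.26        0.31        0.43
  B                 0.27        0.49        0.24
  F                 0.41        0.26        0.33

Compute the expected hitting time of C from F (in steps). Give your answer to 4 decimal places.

2.7569

Let t(s) be the expected number of steps to first reach C from state s, with t(C) = 0. Conditioning on the first step:
t(B) = 1 + 0.49·t(B) + 0.24·t(F)
t(F) = 1 + 0.26·t(B) + 0.33·t(F)
Solving: t(B) = 3.2581, t(F) = 2.7569.
Expected steps from F to C: 2.7569.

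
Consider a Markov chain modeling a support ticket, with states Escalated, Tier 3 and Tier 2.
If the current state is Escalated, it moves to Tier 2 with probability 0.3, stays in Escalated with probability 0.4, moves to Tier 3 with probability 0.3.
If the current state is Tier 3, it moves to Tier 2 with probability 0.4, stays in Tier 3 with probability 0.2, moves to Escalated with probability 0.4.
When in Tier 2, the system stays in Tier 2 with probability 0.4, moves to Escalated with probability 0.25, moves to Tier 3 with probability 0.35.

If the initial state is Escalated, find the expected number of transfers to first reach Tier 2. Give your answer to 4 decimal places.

3.0556

Let t(s) be the expected number of transfers to first reach Tier 2 from state s, with t(Tier 2) = 0. Conditioning on the first transfer:
t(Escalated) = 1 + 0.4·t(Escalated) + 0.3·t(Tier 3)
t(Tier 3) = 1 + 0.4·t(Escalated) + 0.2·t(Tier 3)
Solving: t(Escalated) = 3.0556, t(Tier 3) = 2.7778.
Expected transfers from Escalated to Tier 2: 3.0556.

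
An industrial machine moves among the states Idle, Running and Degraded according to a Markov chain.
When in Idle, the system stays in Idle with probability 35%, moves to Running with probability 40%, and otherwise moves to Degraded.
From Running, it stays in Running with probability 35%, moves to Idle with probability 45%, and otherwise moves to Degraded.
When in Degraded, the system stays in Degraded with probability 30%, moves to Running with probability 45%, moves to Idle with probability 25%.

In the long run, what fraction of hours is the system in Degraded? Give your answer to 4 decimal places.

0.2425

Let the stationary distribution be π with π = πP and π_1 + π_2 + π_3 = 1.
π_1 = 0.35·π_1 + 0.45·π_2 + 0.25·π_3
π_2 = 0.4·π_1 + 0.35·π_2 + 0.45·π_3
Solving with the normalization constraint gives π = (0.3650, 0.3925, 0.2425).
So the stationary probability of Degraded is 0.2425.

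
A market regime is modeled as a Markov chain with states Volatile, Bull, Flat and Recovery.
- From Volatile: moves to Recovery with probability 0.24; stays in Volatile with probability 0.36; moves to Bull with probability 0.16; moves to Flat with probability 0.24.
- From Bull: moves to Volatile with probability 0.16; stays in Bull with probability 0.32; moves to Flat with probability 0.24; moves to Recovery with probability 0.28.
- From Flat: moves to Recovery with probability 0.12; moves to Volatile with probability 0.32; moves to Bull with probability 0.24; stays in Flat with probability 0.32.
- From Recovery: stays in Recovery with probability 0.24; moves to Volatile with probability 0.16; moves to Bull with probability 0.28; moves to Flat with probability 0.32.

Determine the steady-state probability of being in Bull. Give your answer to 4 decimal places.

Let the stationary distribution be π with π = πP and π_1 + π_2 + π_3 + π_4 = 1.
π_1 = 0.36·π_1 + 0.16·π_2 + 0.32·π_3 + 0.16·π_4
π_2 = 0.16·π_1 + 0.32·π_2 + 0.24·π_3 + 0.28·π_4
π_3 = 0.24·π_1 + 0.24·π_2 + 0.32·π_3 + 0.32·π_4
Solving with the normalization constraint gives π = (0.2559, 0.2480, 0.2797, 0.2164).
So the stationary probability of Bull is 0.2480.

0.2480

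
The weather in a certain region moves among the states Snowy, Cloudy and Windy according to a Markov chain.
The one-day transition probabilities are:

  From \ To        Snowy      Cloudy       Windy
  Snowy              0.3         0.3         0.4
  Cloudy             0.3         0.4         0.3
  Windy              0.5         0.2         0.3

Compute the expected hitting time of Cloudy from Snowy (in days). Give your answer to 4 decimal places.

Let t(s) be the expected number of days to first reach Cloudy from state s, with t(Cloudy) = 0. Conditioning on the first day:
t(Snowy) = 1 + 0.3·t(Snowy) + 0.4·t(Windy)
t(Windy) = 1 + 0.5·t(Snowy) + 0.3·t(Windy)
Solving: t(Snowy) = 3.7931, t(Windy) = 4.1379.
Expected days from Snowy to Cloudy: 3.7931.

3.7931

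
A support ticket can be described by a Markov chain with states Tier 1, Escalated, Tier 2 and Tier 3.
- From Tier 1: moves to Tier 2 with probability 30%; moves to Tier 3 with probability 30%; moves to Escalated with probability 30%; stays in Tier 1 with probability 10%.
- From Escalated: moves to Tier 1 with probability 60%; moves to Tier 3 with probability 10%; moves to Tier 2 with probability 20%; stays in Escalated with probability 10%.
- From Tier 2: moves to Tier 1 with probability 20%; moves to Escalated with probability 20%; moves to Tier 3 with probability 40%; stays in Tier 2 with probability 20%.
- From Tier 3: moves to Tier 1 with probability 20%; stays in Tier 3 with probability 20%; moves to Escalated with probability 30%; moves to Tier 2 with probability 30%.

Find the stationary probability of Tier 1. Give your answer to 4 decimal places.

0.2651

Let the stationary distribution be π with π = πP and π_1 + π_2 + π_3 + π_4 = 1.
π_1 = 0.1·π_1 + 0.6·π_2 + 0.2·π_3 + 0.2·π_4
π_2 = 0.3·π_1 + 0.1·π_2 + 0.2·π_3 + 0.3·π_4
π_3 = 0.3·π_1 + 0.2·π_2 + 0.2·π_3 + 0.3·π_4
Solving with the normalization constraint gives π = (0.2651, 0.2290, 0.2519, 0.2540).
So the stationary probability of Tier 1 is 0.2651.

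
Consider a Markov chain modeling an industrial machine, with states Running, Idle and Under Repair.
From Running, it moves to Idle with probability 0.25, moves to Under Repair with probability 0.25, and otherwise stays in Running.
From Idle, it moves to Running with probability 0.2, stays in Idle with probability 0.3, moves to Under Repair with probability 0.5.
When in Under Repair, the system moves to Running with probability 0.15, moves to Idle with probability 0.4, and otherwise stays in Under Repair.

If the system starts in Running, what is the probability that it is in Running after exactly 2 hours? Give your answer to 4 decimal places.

Sum over the intermediate state after 1 hour:
P = P(Running→Running)·P(Running→Running) + P(Running→Idle)·P(Idle→Running) + P(Running→Under Repair)·P(Under Repair→Running)
  = 0.5×0.5 + 0.25×0.2 + 0.25×0.15
  = 0.2500 + 0.0500 + 0.0375 = 0.3375

0.3375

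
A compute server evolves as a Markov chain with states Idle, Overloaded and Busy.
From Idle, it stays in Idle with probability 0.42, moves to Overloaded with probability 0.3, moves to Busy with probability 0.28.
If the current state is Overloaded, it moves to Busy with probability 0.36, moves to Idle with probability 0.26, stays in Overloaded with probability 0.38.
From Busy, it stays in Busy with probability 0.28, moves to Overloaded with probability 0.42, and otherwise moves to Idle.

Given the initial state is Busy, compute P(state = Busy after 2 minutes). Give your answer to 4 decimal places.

0.3136

Sum over the intermediate state after 1 minute:
P = P(Busy→Idle)·P(Idle→Busy) + P(Busy→Overloaded)·P(Overloaded→Busy) + P(Busy→Busy)·P(Busy→Busy)
  = 0.3×0.28 + 0.42×0.36 + 0.28×0.28
  = 0.0840 + 0.1512 + 0.0784 = 0.3136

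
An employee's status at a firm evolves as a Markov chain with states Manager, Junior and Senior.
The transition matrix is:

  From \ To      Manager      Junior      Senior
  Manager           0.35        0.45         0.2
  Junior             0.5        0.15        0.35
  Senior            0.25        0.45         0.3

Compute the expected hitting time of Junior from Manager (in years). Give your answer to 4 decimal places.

2.2222

Let t(s) be the expected number of years to first reach Junior from state s, with t(Junior) = 0. Conditioning on the first year:
t(Manager) = 1 + 0.35·t(Manager) + 0.2·t(Senior)
t(Senior) = 1 + 0.25·t(Manager) + 0.3·t(Senior)
Solving: t(Manager) = 2.2222, t(Senior) = 2.2222.
Expected years from Manager to Junior: 2.2222.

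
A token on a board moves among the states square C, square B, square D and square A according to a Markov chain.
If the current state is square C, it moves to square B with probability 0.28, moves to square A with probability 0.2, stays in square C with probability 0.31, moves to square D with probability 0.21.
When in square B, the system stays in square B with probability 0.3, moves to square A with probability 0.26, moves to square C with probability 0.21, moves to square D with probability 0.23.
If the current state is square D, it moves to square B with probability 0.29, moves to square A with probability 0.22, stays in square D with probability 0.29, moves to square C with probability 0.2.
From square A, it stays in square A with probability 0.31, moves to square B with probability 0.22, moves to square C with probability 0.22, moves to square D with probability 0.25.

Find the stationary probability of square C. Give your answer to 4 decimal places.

Let the stationary distribution be π with π = πP and π_1 + π_2 + π_3 + π_4 = 1.
π_1 = 0.31·π_1 + 0.21·π_2 + 0.2·π_3 + 0.22·π_4
π_2 = 0.28·π_1 + 0.3·π_2 + 0.29·π_3 + 0.22·π_4
π_3 = 0.21·π_1 + 0.23·π_2 + 0.29·π_3 + 0.25·π_4
Solving with the normalization constraint gives π = (0.2334, 0.2730, 0.2450, 0.2486).
So the stationary probability of square C is 0.2334.

0.2334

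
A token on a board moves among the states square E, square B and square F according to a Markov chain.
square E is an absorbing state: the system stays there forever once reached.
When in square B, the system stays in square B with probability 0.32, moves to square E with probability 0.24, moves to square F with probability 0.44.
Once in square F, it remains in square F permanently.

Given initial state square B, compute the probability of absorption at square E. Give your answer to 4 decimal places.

Let h(s) be the probability of absorption at square E starting from transient state s. Then h(square E) = 1 and h(square F) = 0. By first-step analysis:
h(square B) = 0.24·1 + 0.32·h(square B) + 0.44·0
Solving: h(square B) = 0.3529.
Starting from square B, the probability is 0.3529.

0.3529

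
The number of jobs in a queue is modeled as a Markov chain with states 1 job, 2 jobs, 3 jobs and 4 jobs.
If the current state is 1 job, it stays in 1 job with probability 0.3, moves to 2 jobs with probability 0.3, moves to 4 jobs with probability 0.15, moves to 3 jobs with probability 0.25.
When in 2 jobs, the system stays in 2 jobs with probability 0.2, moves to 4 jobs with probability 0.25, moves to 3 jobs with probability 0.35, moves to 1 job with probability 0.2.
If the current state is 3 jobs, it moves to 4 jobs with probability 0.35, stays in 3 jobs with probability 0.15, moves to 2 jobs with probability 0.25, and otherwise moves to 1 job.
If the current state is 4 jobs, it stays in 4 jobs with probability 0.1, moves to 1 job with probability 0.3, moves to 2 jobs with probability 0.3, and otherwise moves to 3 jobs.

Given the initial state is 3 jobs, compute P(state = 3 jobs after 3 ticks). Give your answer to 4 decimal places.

Propagate the distribution vector 3 ticks from 3 jobs.
After 0 ticks: (0.0000, 0.0000, 1.0000, 0.0000)
After 1 tick: (0.2500, 0.2500, 0.1500, 0.3500)
After 2 ticks: (0.2675, 0.2675, 0.2775, 0.1875)
After 3 ticks: (0.2594, 0.2594, 0.2584, 0.2229)
P(in 3 jobs after 3 ticks) = 0.2584

0.2584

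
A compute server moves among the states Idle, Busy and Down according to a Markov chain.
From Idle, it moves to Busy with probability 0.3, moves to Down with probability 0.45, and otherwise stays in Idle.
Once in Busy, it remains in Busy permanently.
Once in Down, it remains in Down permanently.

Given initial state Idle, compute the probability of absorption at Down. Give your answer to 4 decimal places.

Let h(s) be the probability of absorption at Down starting from transient state s. Then h(Down) = 1 and h(Busy) = 0. By first-step analysis:
h(Idle) = 0.25·h(Idle) + 0.3·0 + 0.45·1
Solving: h(Idle) = 0.6000.
Starting from Idle, the probability is 0.6000.

0.6000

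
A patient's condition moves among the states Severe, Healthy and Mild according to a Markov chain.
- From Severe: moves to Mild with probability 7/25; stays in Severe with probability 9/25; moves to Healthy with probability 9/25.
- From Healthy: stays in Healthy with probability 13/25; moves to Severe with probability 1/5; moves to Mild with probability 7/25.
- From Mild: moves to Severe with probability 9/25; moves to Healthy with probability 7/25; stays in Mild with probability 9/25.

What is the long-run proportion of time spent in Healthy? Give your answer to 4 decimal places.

Let the stationary distribution be π with π = πP and π_1 + π_2 + π_3 = 1.
π_1 = 0.36·π_1 + 0.2·π_2 + 0.36·π_3
π_2 = 0.36·π_1 + 0.52·π_2 + 0.28·π_3
Solving with the normalization constraint gives π = (0.2961, 0.3996, 0.3043).
So the stationary probability of Healthy is 0.3996.

0.3996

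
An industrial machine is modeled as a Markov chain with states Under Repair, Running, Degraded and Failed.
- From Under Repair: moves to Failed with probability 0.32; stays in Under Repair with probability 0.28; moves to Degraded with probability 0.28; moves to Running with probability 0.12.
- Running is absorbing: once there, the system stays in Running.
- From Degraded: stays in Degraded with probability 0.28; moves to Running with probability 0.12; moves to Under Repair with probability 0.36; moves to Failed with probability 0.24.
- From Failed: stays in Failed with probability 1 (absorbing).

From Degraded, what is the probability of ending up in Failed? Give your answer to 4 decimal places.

Let h(s) be the probability of absorption at Failed starting from transient state s. Then h(Failed) = 1 and h(Running) = 0. By first-step analysis:
h(Under Repair) = 0.28·h(Under Repair) + 0.12·0 + 0.28·h(Degraded) + 0.32·1
h(Degraded) = 0.36·h(Under Repair) + 0.12·0 + 0.28·h(Degraded) + 0.24·1
Solving: h(Under Repair) = 0.7126, h(Degraded) = 0.6897.
Starting from Degraded, the probability is 0.6897.

0.6897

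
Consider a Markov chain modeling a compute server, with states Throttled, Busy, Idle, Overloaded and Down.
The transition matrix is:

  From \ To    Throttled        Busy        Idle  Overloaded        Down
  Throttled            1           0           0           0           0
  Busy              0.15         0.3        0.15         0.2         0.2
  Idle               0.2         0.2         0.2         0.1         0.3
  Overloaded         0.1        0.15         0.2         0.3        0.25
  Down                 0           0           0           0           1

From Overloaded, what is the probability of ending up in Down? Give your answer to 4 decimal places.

0.6607

Let h(s) be the probability of absorption at Down starting from transient state s. Then h(Down) = 1 and h(Throttled) = 0. By first-step analysis:
h(Busy) = 0.15·0 + 0.3·h(Busy) + 0.15·h(Idle) + 0.2·h(Overloaded) + 0.2·1
h(Idle) = 0.2·0 + 0.2·h(Busy) + 0.2·h(Idle) + 0.1·h(Overloaded) + 0.3·1
h(Overloaded) = 0.1·0 + 0.15·h(Busy) + 0.2·h(Idle) + 0.3·h(Overloaded) + 0.25·1
Solving: h(Busy) = 0.6050, h(Idle) = 0.6088, h(Overloaded) = 0.6607.
Starting from Overloaded, the probability is 0.6607.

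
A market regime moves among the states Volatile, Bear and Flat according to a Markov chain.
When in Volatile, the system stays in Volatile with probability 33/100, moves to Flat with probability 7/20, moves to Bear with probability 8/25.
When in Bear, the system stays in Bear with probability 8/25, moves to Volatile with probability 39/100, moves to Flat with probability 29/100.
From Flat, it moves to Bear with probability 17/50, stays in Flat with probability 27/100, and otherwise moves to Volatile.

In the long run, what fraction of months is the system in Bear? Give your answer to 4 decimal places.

Let the stationary distribution be π with π = πP and π_1 + π_2 + π_3 = 1.
π_1 = 0.33·π_1 + 0.39·π_2 + 0.39·π_3
π_2 = 0.32·π_1 + 0.32·π_2 + 0.34·π_3
Solving with the normalization constraint gives π = (0.3679, 0.3261, 0.3060).
So the stationary probability of Bear is 0.3261.

0.3261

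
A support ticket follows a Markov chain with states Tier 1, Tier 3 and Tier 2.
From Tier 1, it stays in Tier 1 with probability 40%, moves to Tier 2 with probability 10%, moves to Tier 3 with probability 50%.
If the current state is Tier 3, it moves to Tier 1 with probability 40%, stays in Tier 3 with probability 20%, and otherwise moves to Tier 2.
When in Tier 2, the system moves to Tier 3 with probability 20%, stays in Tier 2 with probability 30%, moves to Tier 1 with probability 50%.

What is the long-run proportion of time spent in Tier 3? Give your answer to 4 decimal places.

Let the stationary distribution be π with π = πP and π_1 + π_2 + π_3 = 1.
π_1 = 0.4·π_1 + 0.4·π_2 + 0.5·π_3
π_2 = 0.5·π_1 + 0.2·π_2 + 0.2·π_3
Solving with the normalization constraint gives π = (0.4248, 0.3274, 0.2478).
So the stationary probability of Tier 3 is 0.3274.

0.3274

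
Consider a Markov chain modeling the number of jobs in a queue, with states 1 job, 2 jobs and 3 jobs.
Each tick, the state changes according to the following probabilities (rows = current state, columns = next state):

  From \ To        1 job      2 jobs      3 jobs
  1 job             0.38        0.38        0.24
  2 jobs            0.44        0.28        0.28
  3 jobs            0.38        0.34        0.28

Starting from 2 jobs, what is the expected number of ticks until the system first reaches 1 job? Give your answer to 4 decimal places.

2.3629

Let t(s) be the expected number of ticks to first reach 1 job from state s, with t(1 job) = 0. Conditioning on the first tick:
t(2 jobs) = 1 + 0.28·t(2 jobs) + 0.28·t(3 jobs)
t(3 jobs) = 1 + 0.34·t(2 jobs) + 0.28·t(3 jobs)
Solving: t(2 jobs) = 2.3629, t(3 jobs) = 2.5047.
Expected ticks from 2 jobs to 1 job: 2.3629.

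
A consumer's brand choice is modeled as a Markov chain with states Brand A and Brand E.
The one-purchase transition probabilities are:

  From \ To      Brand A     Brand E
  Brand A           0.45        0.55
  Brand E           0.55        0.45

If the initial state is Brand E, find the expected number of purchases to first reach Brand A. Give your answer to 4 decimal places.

1.8182

Let t(s) be the expected number of purchases to first reach Brand A from state s, with t(Brand A) = 0. Conditioning on the first purchase:
t(Brand E) = 1 + 0.45·t(Brand E)
Solving: t(Brand E) = 1.8182.
Expected purchases from Brand E to Brand A: 1.8182.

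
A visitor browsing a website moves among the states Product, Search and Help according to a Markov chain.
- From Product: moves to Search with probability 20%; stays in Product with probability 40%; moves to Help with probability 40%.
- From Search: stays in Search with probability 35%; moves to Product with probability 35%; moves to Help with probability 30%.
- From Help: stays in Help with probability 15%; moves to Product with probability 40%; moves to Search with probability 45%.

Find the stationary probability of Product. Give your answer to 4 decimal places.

0.3839

Let the stationary distribution be π with π = πP and π_1 + π_2 + π_3 = 1.
π_1 = 0.4·π_1 + 0.35·π_2 + 0.4·π_3
π_2 = 0.2·π_1 + 0.35·π_2 + 0.45·π_3
Solving with the normalization constraint gives π = (0.3839, 0.3218, 0.2943).
So the stationary probability of Product is 0.3839.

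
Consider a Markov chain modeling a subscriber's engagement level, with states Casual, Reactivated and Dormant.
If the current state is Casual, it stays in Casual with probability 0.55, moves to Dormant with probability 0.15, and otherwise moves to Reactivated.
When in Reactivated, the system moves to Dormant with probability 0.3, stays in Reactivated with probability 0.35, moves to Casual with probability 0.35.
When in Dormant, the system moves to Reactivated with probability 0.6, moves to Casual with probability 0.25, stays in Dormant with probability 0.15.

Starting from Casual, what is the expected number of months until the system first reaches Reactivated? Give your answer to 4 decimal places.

2.8986

Let t(s) be the expected number of months to first reach Reactivated from state s, with t(Reactivated) = 0. Conditioning on the first month:
t(Casual) = 1 + 0.55·t(Casual) + 0.15·t(Dormant)
t(Dormant) = 1 + 0.25·t(Casual) + 0.15·t(Dormant)
Solving: t(Casual) = 2.8986, t(Dormant) = 2.0290.
Expected months from Casual to Reactivated: 2.8986.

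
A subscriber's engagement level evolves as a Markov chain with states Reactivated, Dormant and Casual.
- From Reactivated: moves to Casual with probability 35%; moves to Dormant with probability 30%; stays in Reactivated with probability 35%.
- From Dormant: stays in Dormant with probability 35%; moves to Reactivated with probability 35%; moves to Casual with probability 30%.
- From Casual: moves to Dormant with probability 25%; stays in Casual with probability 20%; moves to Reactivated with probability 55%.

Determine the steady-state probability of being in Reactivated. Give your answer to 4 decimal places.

Let the stationary distribution be π with π = πP and π_1 + π_2 + π_3 = 1.
π_1 = 0.35·π_1 + 0.35·π_2 + 0.55·π_3
π_2 = 0.3·π_1 + 0.35·π_2 + 0.25·π_3
Solving with the normalization constraint gives π = (0.4083, 0.3005, 0.2913).
So the stationary probability of Reactivated is 0.4083.

0.4083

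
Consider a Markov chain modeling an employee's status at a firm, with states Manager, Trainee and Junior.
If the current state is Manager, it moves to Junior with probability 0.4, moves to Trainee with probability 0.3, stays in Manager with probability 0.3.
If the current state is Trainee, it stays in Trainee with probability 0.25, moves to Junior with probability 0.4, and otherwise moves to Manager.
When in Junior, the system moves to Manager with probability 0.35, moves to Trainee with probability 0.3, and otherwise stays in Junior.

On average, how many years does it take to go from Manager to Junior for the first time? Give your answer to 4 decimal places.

2.5000

Let t(s) be the expected number of years to first reach Junior from state s, with t(Junior) = 0. Conditioning on the first year:
t(Manager) = 1 + 0.3·t(Manager) + 0.3·t(Trainee)
t(Trainee) = 1 + 0.35·t(Manager) + 0.25·t(Trainee)
Solving: t(Manager) = 2.5000, t(Trainee) = 2.5000.
Expected years from Manager to Junior: 2.5000.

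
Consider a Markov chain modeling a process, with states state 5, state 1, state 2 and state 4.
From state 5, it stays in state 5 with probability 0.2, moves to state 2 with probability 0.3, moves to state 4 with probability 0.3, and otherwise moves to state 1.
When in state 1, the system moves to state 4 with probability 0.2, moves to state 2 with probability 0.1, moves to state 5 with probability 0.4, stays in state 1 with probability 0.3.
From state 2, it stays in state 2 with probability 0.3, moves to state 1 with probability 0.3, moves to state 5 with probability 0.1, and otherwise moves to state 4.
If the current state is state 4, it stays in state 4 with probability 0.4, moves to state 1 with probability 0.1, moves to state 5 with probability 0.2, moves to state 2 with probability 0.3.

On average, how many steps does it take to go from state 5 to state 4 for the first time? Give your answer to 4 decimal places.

Let t(s) be the expected number of steps to first reach state 4 from state s, with t(state 4) = 0. Conditioning on the first step:
t(state 5) = 1 + 0.2·t(state 5) + 0.2·t(state 1) + 0.3·t(state 2)
t(state 1) = 1 + 0.4·t(state 5) + 0.3·t(state 1) + 0.1·t(state 2)
t(state 2) = 1 + 0.1·t(state 5) + 0.3·t(state 1) + 0.3·t(state 2)
Solving: t(state 5) = 3.6364, t(state 1) = 4.0316, t(state 2) = 3.6759.
Expected steps from state 5 to state 4: 3.6364.

3.6364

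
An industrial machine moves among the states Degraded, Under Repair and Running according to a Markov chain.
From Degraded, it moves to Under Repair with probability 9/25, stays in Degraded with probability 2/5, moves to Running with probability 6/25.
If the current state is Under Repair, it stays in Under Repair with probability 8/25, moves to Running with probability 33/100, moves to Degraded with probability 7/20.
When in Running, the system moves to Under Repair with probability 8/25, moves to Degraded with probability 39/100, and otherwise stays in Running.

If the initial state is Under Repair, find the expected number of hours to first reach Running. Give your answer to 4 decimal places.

3.3688

Let t(s) be the expected number of hours to first reach Running from state s, with t(Running) = 0. Conditioning on the first hour:
t(Degraded) = 1 + 0.4·t(Degraded) + 0.36·t(Under Repair)
t(Under Repair) = 1 + 0.35·t(Degraded) + 0.32·t(Under Repair)
Solving: t(Degraded) = 3.6879, t(Under Repair) = 3.3688.
Expected hours from Under Repair to Running: 3.3688.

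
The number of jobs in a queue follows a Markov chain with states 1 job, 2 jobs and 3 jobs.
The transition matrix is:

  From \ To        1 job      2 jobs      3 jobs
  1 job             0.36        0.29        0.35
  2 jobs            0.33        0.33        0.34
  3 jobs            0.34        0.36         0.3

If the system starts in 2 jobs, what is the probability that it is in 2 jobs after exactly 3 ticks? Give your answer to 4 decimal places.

Propagate the distribution vector 3 ticks from 2 jobs.
After 0 ticks: (0.0000, 1.0000, 0.0000)
After 1 tick: (0.3300, 0.3300, 0.3400)
After 2 ticks: (0.3433, 0.3270, 0.3297)
After 3 ticks: (0.3436, 0.3262, 0.3302)
P(in 2 jobs after 3 ticks) = 0.3262

0.3262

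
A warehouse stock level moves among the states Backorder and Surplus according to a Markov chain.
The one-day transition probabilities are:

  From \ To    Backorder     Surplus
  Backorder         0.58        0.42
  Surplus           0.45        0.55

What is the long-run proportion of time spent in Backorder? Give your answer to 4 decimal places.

Let the stationary distribution be π with π = πP and π_1 + π_2 = 1.
π_1 = 0.58·π_1 + 0.45·π_2
Solving with the normalization constraint gives π = (0.5172, 0.4828).
So the stationary probability of Backorder is 0.5172.

0.5172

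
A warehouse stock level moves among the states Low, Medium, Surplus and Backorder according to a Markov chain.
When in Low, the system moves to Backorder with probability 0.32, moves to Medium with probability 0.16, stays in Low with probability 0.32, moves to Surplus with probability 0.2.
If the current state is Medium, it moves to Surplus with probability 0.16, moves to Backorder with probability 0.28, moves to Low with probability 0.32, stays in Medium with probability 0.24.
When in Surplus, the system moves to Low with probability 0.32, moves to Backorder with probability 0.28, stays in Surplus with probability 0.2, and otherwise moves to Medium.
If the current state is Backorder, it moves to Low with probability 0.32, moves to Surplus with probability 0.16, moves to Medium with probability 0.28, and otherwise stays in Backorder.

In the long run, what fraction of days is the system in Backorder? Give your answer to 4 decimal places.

0.2815

Let the stationary distribution be π with π = πP and π_1 + π_2 + π_3 + π_4 = 1.
π_1 = 0.32·π_1 + 0.32·π_2 + 0.32·π_3 + 0.32·π_4
π_2 = 0.16·π_1 + 0.24·π_2 + 0.2·π_3 + 0.28·π_4
π_3 = 0.2·π_1 + 0.16·π_2 + 0.2·π_3 + 0.16·π_4
Solving with the normalization constraint gives π = (0.3200, 0.2185, 0.1800, 0.2815).
So the stationary probability of Backorder is 0.2815.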